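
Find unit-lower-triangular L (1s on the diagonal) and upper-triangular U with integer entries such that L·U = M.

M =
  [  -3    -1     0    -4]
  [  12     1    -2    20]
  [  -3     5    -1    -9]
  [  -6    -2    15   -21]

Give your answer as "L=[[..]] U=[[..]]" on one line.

L=[[1,0,0,0],[-4,1,0,0],[1,-2,1,0],[2,0,-3,1]] U=[[-3,-1,0,-4],[0,-3,-2,4],[0,0,-5,3],[0,0,0,-4]]

  R1 -= -4·R0 → [0,-3,-2,4]
  R2 -= 1·R0 → [0,6,-1,-5]
  R3 -= 2·R0 → [0,0,15,-13]
  R2 -= -2·R1 → [0,0,-5,3]
  R3 -= 0·R1 → [0,0,15,-13]
  R3 -= -3·R2 → [0,0,0,-4]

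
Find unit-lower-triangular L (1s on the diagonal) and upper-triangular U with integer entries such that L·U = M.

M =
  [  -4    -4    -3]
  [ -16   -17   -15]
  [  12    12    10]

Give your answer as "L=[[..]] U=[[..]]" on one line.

L=[[1,0,0],[4,1,0],[-3,0,1]] U=[[-4,-4,-3],[0,-1,-3],[0,0,1]]

  R1 -= 4·R0 → [0,-1,-3]
  R2 -= -3·R0 → [0,0,1]
  R2 -= 0·R1 → [0,0,1]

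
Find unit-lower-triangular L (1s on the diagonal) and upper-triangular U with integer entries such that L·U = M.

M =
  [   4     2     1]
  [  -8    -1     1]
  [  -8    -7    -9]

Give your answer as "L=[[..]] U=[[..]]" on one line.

  R1 -= -2·R0 → [0,3,3]
  R2 -= -2·R0 → [0,-3,-7]
  R2 -= -1·R1 → [0,0,-4]

L=[[1,0,0],[-2,1,0],[-2,-1,1]] U=[[4,2,1],[0,3,3],[0,0,-4]]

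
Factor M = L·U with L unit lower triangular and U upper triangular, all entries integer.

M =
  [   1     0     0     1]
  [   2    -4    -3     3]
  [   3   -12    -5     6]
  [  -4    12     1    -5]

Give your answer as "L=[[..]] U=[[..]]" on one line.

  r1 -= 2·r0 → [0,-4,-3,1]
  r2 -= 3·r0 → [0,-12,-5,3]
  r3 -= -4·r0 → [0,12,1,-1]
  r2 -= 3·r1 → [0,0,4,0]
  r3 -= -3·r1 → [0,0,-8,2]
  r3 -= -2·r2 → [0,0,0,2]

L=[[1,0,0,0],[2,1,0,0],[3,3,1,0],[-4,-3,-2,1]] U=[[1,0,0,1],[0,-4,-3,1],[0,0,4,0],[0,0,0,2]]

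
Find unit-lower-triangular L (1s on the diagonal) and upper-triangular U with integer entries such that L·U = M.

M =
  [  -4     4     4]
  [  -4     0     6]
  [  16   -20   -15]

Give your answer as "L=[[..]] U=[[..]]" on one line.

  R1 -= 1·R0 → [0,-4,2]
  R2 -= -4·R0 → [0,-4,1]
  R2 -= 1·R1 → [0,0,-1]

L=[[1,0,0],[1,1,0],[-4,1,1]] U=[[-4,4,4],[0,-4,2],[0,0,-1]]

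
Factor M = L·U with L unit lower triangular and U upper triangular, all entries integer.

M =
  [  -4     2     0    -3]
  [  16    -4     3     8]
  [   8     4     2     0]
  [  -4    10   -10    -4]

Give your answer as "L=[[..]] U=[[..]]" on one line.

L=[[1,0,0,0],[-4,1,0,0],[-2,2,1,0],[1,2,4,1]] U=[[-4,2,0,-3],[0,4,3,-4],[0,0,-4,2],[0,0,0,-1]]

  R1 -= -4·R0 → [0,4,3,-4]
  R2 -= -2·R0 → [0,8,2,-6]
  R3 -= 1·R0 → [0,8,-10,-1]
  R2 -= 2·R1 → [0,0,-4,2]
  R3 -= 2·R1 → [0,0,-16,7]
  R3 -= 4·R2 → [0,0,0,-1]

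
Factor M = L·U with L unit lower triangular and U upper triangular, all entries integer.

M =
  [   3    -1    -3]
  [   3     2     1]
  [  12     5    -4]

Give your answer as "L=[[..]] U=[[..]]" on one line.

L=[[1,0,0],[1,1,0],[4,3,1]] U=[[3,-1,-3],[0,3,4],[0,0,-4]]

  r1 -= 1·r0 → [0,3,4]
  r2 -= 4·r0 → [0,9,8]
  r2 -= 3·r1 → [0,0,-4]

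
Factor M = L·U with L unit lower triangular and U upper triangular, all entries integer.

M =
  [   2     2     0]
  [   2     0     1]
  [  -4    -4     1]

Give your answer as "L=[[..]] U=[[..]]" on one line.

  r1 -= 1·r0 → [0,-2,1]
  r2 -= -2·r0 → [0,0,1]
  r2 -= 0·r1 → [0,0,1]

L=[[1,0,0],[1,1,0],[-2,0,1]] U=[[2,2,0],[0,-2,1],[0,0,1]]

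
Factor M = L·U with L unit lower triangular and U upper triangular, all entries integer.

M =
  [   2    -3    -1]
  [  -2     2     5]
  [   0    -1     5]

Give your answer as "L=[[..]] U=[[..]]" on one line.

  row1 -= -1·row0 → [0,-1,4]
  row2 -= 0·row0 → [0,-1,5]
  row2 -= 1·row1 → [0,0,1]

L=[[1,0,0],[-1,1,0],[0,1,1]] U=[[2,-3,-1],[0,-1,4],[0,0,1]]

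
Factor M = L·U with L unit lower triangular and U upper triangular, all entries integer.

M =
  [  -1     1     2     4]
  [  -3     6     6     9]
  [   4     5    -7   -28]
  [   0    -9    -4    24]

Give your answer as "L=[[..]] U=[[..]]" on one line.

  R1 -= 3·R0 → [0,3,0,-3]
  R2 -= -4·R0 → [0,9,1,-12]
  R3 -= 0·R0 → [0,-9,-4,24]
  R2 -= 3·R1 → [0,0,1,-3]
  R3 -= -3·R1 → [0,0,-4,15]
  R3 -= -4·R2 → [0,0,0,3]

L=[[1,0,0,0],[3,1,0,0],[-4,3,1,0],[0,-3,-4,1]] U=[[-1,1,2,4],[0,3,0,-3],[0,0,1,-3],[0,0,0,3]]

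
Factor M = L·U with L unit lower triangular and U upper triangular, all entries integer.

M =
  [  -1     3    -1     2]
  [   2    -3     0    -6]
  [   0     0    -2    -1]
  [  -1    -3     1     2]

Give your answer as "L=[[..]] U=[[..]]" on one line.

  R1 -= -2·R0 → [0,3,-2,-2]
  R2 -= 0·R0 → [0,0,-2,-1]
  R3 -= 1·R0 → [0,-6,2,0]
  R2 -= 0·R1 → [0,0,-2,-1]
  R3 -= -2·R1 → [0,0,-2,-4]
  R3 -= 1·R2 → [0,0,0,-3]

L=[[1,0,0,0],[-2,1,0,0],[0,0,1,0],[1,-2,1,1]] U=[[-1,3,-1,2],[0,3,-2,-2],[0,0,-2,-1],[0,0,0,-3]]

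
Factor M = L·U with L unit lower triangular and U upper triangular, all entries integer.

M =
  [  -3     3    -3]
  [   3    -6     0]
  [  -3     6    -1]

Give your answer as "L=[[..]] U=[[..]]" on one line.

  row1 -= -1·row0 → [0,-3,-3]
  row2 -= 1·row0 → [0,3,2]
  row2 -= -1·row1 → [0,0,-1]

L=[[1,0,0],[-1,1,0],[1,-1,1]] U=[[-3,3,-3],[0,-3,-3],[0,0,-1]]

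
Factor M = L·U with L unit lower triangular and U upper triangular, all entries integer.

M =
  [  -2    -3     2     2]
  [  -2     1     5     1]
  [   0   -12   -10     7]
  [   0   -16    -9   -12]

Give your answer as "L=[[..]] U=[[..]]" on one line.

L=[[1,0,0,0],[1,1,0,0],[0,-3,1,0],[0,-4,-3,1]] U=[[-2,-3,2,2],[0,4,3,-1],[0,0,-1,4],[0,0,0,-4]]

  R1 -= 1·R0 → [0,4,3,-1]
  R2 -= 0·R0 → [0,-12,-10,7]
  R3 -= 0·R0 → [0,-16,-9,-12]
  R2 -= -3·R1 → [0,0,-1,4]
  R3 -= -4·R1 → [0,0,3,-16]
  R3 -= -3·R2 → [0,0,0,-4]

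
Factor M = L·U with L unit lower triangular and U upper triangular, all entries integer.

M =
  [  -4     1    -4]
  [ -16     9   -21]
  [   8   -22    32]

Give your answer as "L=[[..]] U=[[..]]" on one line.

L=[[1,0,0],[4,1,0],[-2,-4,1]] U=[[-4,1,-4],[0,5,-5],[0,0,4]]

  R1 -= 4·R0 → [0,5,-5]
  R2 -= -2·R0 → [0,-20,24]
  R2 -= -4·R1 → [0,0,4]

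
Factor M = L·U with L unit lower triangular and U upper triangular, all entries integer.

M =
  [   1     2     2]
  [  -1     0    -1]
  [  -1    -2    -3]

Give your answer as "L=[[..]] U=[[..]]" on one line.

L=[[1,0,0],[-1,1,0],[-1,0,1]] U=[[1,2,2],[0,2,1],[0,0,-1]]

  r1 -= -1·r0 → [0,2,1]
  r2 -= -1·r0 → [0,0,-1]
  r2 -= 0·r1 → [0,0,-1]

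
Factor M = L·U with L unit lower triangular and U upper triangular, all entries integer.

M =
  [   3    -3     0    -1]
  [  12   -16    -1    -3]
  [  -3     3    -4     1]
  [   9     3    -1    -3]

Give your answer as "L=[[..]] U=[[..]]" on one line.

L=[[1,0,0,0],[4,1,0,0],[-1,0,1,0],[3,-3,1,1]] U=[[3,-3,0,-1],[0,-4,-1,1],[0,0,-4,0],[0,0,0,3]]

  R1 -= 4·R0 → [0,-4,-1,1]
  R2 -= -1·R0 → [0,0,-4,0]
  R3 -= 3·R0 → [0,12,-1,0]
  R2 -= 0·R1 → [0,0,-4,0]
  R3 -= -3·R1 → [0,0,-4,3]
  R3 -= 1·R2 → [0,0,0,3]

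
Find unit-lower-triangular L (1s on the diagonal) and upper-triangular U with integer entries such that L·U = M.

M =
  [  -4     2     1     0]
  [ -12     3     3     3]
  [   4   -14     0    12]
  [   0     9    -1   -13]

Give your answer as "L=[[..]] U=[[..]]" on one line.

L=[[1,0,0,0],[3,1,0,0],[-1,4,1,0],[0,-3,-1,1]] U=[[-4,2,1,0],[0,-3,0,3],[0,0,1,0],[0,0,0,-4]]

  row1 -= 3·row0 → [0,-3,0,3]
  row2 -= -1·row0 → [0,-12,1,12]
  row3 -= 0·row0 → [0,9,-1,-13]
  row2 -= 4·row1 → [0,0,1,0]
  row3 -= -3·row1 → [0,0,-1,-4]
  row3 -= -1·row2 → [0,0,0,-4]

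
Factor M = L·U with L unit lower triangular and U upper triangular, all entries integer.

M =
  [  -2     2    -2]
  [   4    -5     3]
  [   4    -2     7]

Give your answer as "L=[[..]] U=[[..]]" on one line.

L=[[1,0,0],[-2,1,0],[-2,-2,1]] U=[[-2,2,-2],[0,-1,-1],[0,0,1]]

  R1 -= -2·R0 → [0,-1,-1]
  R2 -= -2·R0 → [0,2,3]
  R2 -= -2·R1 → [0,0,1]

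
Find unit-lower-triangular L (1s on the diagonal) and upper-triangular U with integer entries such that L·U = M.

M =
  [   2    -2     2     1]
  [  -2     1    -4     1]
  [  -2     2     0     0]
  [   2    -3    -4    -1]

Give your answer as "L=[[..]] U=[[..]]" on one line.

L=[[1,0,0,0],[-1,1,0,0],[-1,0,1,0],[1,1,-2,1]] U=[[2,-2,2,1],[0,-1,-2,2],[0,0,2,1],[0,0,0,-2]]

  R1 -= -1·R0 → [0,-1,-2,2]
  R2 -= -1·R0 → [0,0,2,1]
  R3 -= 1·R0 → [0,-1,-6,-2]
  R2 -= 0·R1 → [0,0,2,1]
  R3 -= 1·R1 → [0,0,-4,-4]
  R3 -= -2·R2 → [0,0,0,-2]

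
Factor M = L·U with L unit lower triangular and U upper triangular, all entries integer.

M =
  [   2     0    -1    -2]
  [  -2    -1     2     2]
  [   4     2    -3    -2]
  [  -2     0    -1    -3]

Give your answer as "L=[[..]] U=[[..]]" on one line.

L=[[1,0,0,0],[-1,1,0,0],[2,-2,1,0],[-1,0,-2,1]] U=[[2,0,-1,-2],[0,-1,1,0],[0,0,1,2],[0,0,0,-1]]

  R1 -= -1·R0 → [0,-1,1,0]
  R2 -= 2·R0 → [0,2,-1,2]
  R3 -= -1·R0 → [0,0,-2,-5]
  R2 -= -2·R1 → [0,0,1,2]
  R3 -= 0·R1 → [0,0,-2,-5]
  R3 -= -2·R2 → [0,0,0,-1]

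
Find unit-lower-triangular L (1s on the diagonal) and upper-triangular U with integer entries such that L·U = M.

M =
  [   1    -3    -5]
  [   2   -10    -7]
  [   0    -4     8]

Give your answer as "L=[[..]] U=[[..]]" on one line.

L=[[1,0,0],[2,1,0],[0,1,1]] U=[[1,-3,-5],[0,-4,3],[0,0,5]]

  r1 -= 2·r0 → [0,-4,3]
  r2 -= 0·r0 → [0,-4,8]
  r2 -= 1·r1 → [0,0,5]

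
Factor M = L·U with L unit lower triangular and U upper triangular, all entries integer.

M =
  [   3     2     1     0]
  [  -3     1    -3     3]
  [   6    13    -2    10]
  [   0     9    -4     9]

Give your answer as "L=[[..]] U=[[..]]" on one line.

  row1 -= -1·row0 → [0,3,-2,3]
  row2 -= 2·row0 → [0,9,-4,10]
  row3 -= 0·row0 → [0,9,-4,9]
  row2 -= 3·row1 → [0,0,2,1]
  row3 -= 3·row1 → [0,0,2,0]
  row3 -= 1·row2 → [0,0,0,-1]

L=[[1,0,0,0],[-1,1,0,0],[2,3,1,0],[0,3,1,1]] U=[[3,2,1,0],[0,3,-2,3],[0,0,2,1],[0,0,0,-1]]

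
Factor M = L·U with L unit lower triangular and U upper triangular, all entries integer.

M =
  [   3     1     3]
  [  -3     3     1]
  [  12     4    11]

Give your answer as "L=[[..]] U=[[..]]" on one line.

  r1 -= -1·r0 → [0,4,4]
  r2 -= 4·r0 → [0,0,-1]
  r2 -= 0·r1 → [0,0,-1]

L=[[1,0,0],[-1,1,0],[4,0,1]] U=[[3,1,3],[0,4,4],[0,0,-1]]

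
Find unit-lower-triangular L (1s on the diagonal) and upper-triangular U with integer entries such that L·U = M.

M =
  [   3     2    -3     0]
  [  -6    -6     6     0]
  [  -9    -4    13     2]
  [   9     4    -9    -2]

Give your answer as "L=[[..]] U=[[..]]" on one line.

  R1 -= -2·R0 → [0,-2,0,0]
  R2 -= -3·R0 → [0,2,4,2]
  R3 -= 3·R0 → [0,-2,0,-2]
  R2 -= -1·R1 → [0,0,4,2]
  R3 -= 1·R1 → [0,0,0,-2]
  R3 -= 0·R2 → [0,0,0,-2]

L=[[1,0,0,0],[-2,1,0,0],[-3,-1,1,0],[3,1,0,1]] U=[[3,2,-3,0],[0,-2,0,0],[0,0,4,2],[0,0,0,-2]]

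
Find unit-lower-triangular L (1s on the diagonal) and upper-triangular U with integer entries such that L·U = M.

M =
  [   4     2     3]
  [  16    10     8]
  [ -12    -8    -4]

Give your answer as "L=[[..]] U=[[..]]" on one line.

  row1 -= 4·row0 → [0,2,-4]
  row2 -= -3·row0 → [0,-2,5]
  row2 -= -1·row1 → [0,0,1]

L=[[1,0,0],[4,1,0],[-3,-1,1]] U=[[4,2,3],[0,2,-4],[0,0,1]]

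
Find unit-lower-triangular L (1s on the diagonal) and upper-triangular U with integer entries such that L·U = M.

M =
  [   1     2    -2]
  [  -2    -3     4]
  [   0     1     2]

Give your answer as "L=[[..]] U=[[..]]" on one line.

  R1 -= -2·R0 → [0,1,0]
  R2 -= 0·R0 → [0,1,2]
  R2 -= 1·R1 → [0,0,2]

L=[[1,0,0],[-2,1,0],[0,1,1]] U=[[1,2,-2],[0,1,0],[0,0,2]]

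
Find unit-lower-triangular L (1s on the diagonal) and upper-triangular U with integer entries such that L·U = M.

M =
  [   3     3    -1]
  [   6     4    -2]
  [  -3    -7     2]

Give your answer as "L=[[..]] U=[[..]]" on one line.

L=[[1,0,0],[2,1,0],[-1,2,1]] U=[[3,3,-1],[0,-2,0],[0,0,1]]

  row1 -= 2·row0 → [0,-2,0]
  row2 -= -1·row0 → [0,-4,1]
  row2 -= 2·row1 → [0,0,1]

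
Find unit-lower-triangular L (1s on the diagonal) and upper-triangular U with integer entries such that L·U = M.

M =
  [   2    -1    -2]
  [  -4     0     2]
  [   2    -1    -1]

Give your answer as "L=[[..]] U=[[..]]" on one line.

  R1 -= -2·R0 → [0,-2,-2]
  R2 -= 1·R0 → [0,0,1]
  R2 -= 0·R1 → [0,0,1]

L=[[1,0,0],[-2,1,0],[1,0,1]] U=[[2,-1,-2],[0,-2,-2],[0,0,1]]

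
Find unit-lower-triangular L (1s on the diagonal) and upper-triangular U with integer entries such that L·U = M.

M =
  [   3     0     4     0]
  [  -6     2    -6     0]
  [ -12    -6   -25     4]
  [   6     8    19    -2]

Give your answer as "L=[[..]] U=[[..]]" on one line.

  row1 -= -2·row0 → [0,2,2,0]
  row2 -= -4·row0 → [0,-6,-9,4]
  row3 -= 2·row0 → [0,8,11,-2]
  row2 -= -3·row1 → [0,0,-3,4]
  row3 -= 4·row1 → [0,0,3,-2]
  row3 -= -1·row2 → [0,0,0,2]

L=[[1,0,0,0],[-2,1,0,0],[-4,-3,1,0],[2,4,-1,1]] U=[[3,0,4,0],[0,2,2,0],[0,0,-3,4],[0,0,0,2]]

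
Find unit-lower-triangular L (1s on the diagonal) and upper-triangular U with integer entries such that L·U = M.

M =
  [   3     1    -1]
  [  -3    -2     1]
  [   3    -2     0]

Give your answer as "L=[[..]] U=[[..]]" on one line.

  r1 -= -1·r0 → [0,-1,0]
  r2 -= 1·r0 → [0,-3,1]
  r2 -= 3·r1 → [0,0,1]

L=[[1,0,0],[-1,1,0],[1,3,1]] U=[[3,1,-1],[0,-1,0],[0,0,1]]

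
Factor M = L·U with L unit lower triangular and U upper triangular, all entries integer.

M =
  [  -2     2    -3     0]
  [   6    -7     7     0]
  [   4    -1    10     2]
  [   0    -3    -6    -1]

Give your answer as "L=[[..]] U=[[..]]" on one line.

  row1 -= -3·row0 → [0,-1,-2,0]
  row2 -= -2·row0 → [0,3,4,2]
  row3 -= 0·row0 → [0,-3,-6,-1]
  row2 -= -3·row1 → [0,0,-2,2]
  row3 -= 3·row1 → [0,0,0,-1]
  row3 -= 0·row2 → [0,0,0,-1]

L=[[1,0,0,0],[-3,1,0,0],[-2,-3,1,0],[0,3,0,1]] U=[[-2,2,-3,0],[0,-1,-2,0],[0,0,-2,2],[0,0,0,-1]]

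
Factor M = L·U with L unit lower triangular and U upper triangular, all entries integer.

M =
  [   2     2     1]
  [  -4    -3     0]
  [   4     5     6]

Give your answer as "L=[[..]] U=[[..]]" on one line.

L=[[1,0,0],[-2,1,0],[2,1,1]] U=[[2,2,1],[0,1,2],[0,0,2]]

  R1 -= -2·R0 → [0,1,2]
  R2 -= 2·R0 → [0,1,4]
  R2 -= 1·R1 → [0,0,2]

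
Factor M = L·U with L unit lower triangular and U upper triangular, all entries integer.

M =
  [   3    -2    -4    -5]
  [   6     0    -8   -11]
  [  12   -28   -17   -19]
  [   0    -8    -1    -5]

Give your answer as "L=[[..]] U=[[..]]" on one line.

  row1 -= 2·row0 → [0,4,0,-1]
  row2 -= 4·row0 → [0,-20,-1,1]
  row3 -= 0·row0 → [0,-8,-1,-5]
  row2 -= -5·row1 → [0,0,-1,-4]
  row3 -= -2·row1 → [0,0,-1,-7]
  row3 -= 1·row2 → [0,0,0,-3]

L=[[1,0,0,0],[2,1,0,0],[4,-5,1,0],[0,-2,1,1]] U=[[3,-2,-4,-5],[0,4,0,-1],[0,0,-1,-4],[0,0,0,-3]]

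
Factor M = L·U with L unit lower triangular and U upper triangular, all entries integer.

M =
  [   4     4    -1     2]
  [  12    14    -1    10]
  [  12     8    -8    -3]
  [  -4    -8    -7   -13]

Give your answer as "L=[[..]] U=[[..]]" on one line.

  r1 -= 3·r0 → [0,2,2,4]
  r2 -= 3·r0 → [0,-4,-5,-9]
  r3 -= -1·r0 → [0,-4,-8,-11]
  r2 -= -2·r1 → [0,0,-1,-1]
  r3 -= -2·r1 → [0,0,-4,-3]
  r3 -= 4·r2 → [0,0,0,1]

L=[[1,0,0,0],[3,1,0,0],[3,-2,1,0],[-1,-2,4,1]] U=[[4,4,-1,2],[0,2,2,4],[0,0,-1,-1],[0,0,0,1]]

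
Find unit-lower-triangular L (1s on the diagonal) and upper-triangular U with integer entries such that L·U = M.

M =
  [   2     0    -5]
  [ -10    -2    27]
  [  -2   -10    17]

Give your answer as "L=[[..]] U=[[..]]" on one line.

  R1 -= -5·R0 → [0,-2,2]
  R2 -= -1·R0 → [0,-10,12]
  R2 -= 5·R1 → [0,0,2]

L=[[1,0,0],[-5,1,0],[-1,5,1]] U=[[2,0,-5],[0,-2,2],[0,0,2]]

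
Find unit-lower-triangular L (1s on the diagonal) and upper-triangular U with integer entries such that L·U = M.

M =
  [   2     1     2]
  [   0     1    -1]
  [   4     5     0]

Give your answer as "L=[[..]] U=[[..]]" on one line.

  row1 -= 0·row0 → [0,1,-1]
  row2 -= 2·row0 → [0,3,-4]
  row2 -= 3·row1 → [0,0,-1]

L=[[1,0,0],[0,1,0],[2,3,1]] U=[[2,1,2],[0,1,-1],[0,0,-1]]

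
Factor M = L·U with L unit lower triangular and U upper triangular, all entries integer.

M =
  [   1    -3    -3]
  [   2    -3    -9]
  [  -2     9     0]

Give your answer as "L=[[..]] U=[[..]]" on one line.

L=[[1,0,0],[2,1,0],[-2,1,1]] U=[[1,-3,-3],[0,3,-3],[0,0,-3]]

  R1 -= 2·R0 → [0,3,-3]
  R2 -= -2·R0 → [0,3,-6]
  R2 -= 1·R1 → [0,0,-3]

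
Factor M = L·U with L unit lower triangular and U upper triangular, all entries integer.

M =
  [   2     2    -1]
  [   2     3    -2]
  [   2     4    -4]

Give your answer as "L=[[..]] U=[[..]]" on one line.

  r1 -= 1·r0 → [0,1,-1]
  r2 -= 1·r0 → [0,2,-3]
  r2 -= 2·r1 → [0,0,-1]

L=[[1,0,0],[1,1,0],[1,2,1]] U=[[2,2,-1],[0,1,-1],[0,0,-1]]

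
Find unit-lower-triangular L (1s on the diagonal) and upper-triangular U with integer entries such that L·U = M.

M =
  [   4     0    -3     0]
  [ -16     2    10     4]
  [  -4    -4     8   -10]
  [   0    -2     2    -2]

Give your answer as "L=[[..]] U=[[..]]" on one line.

L=[[1,0,0,0],[-4,1,0,0],[-1,-2,1,0],[0,-1,0,1]] U=[[4,0,-3,0],[0,2,-2,4],[0,0,1,-2],[0,0,0,2]]

  r1 -= -4·r0 → [0,2,-2,4]
  r2 -= -1·r0 → [0,-4,5,-10]
  r3 -= 0·r0 → [0,-2,2,-2]
  r2 -= -2·r1 → [0,0,1,-2]
  r3 -= -1·r1 → [0,0,0,2]
  r3 -= 0·r2 → [0,0,0,2]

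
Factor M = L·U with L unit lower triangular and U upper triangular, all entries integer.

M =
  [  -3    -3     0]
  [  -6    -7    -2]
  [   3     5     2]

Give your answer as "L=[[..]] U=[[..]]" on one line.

L=[[1,0,0],[2,1,0],[-1,-2,1]] U=[[-3,-3,0],[0,-1,-2],[0,0,-2]]

  row1 -= 2·row0 → [0,-1,-2]
  row2 -= -1·row0 → [0,2,2]
  row2 -= -2·row1 → [0,0,-2]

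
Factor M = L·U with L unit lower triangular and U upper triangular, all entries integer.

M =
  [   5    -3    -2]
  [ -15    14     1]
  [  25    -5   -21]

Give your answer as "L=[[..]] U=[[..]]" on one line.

  row1 -= -3·row0 → [0,5,-5]
  row2 -= 5·row0 → [0,10,-11]
  row2 -= 2·row1 → [0,0,-1]

L=[[1,0,0],[-3,1,0],[5,2,1]] U=[[5,-3,-2],[0,5,-5],[0,0,-1]]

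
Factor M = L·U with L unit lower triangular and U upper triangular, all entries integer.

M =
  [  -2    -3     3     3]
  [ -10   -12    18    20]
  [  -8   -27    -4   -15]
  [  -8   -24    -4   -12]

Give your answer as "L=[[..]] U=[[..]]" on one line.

L=[[1,0,0,0],[5,1,0,0],[4,-5,1,0],[4,-4,4,1]] U=[[-2,-3,3,3],[0,3,3,5],[0,0,-1,-2],[0,0,0,4]]

  r1 -= 5·r0 → [0,3,3,5]
  r2 -= 4·r0 → [0,-15,-16,-27]
  r3 -= 4·r0 → [0,-12,-16,-24]
  r2 -= -5·r1 → [0,0,-1,-2]
  r3 -= -4·r1 → [0,0,-4,-4]
  r3 -= 4·r2 → [0,0,0,4]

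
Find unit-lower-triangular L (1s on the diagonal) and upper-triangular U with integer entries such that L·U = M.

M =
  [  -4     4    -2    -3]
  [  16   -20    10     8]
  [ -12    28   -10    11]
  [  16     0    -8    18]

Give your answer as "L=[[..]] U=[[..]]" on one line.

  row1 -= -4·row0 → [0,-4,2,-4]
  row2 -= 3·row0 → [0,16,-4,20]
  row3 -= -4·row0 → [0,16,-16,6]
  row2 -= -4·row1 → [0,0,4,4]
  row3 -= -4·row1 → [0,0,-8,-10]
  row3 -= -2·row2 → [0,0,0,-2]

L=[[1,0,0,0],[-4,1,0,0],[3,-4,1,0],[-4,-4,-2,1]] U=[[-4,4,-2,-3],[0,-4,2,-4],[0,0,4,4],[0,0,0,-2]]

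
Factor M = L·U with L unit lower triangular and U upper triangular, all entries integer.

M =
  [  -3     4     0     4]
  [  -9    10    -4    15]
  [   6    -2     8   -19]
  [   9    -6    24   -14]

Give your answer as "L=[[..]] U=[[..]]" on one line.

  R1 -= 3·R0 → [0,-2,-4,3]
  R2 -= -2·R0 → [0,6,8,-11]
  R3 -= -3·R0 → [0,6,24,-2]
  R2 -= -3·R1 → [0,0,-4,-2]
  R3 -= -3·R1 → [0,0,12,7]
  R3 -= -3·R2 → [0,0,0,1]

L=[[1,0,0,0],[3,1,0,0],[-2,-3,1,0],[-3,-3,-3,1]] U=[[-3,4,0,4],[0,-2,-4,3],[0,0,-4,-2],[0,0,0,1]]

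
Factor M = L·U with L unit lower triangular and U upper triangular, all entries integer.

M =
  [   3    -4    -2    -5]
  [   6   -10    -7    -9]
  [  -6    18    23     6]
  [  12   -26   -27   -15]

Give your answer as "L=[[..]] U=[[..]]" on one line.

L=[[1,0,0,0],[2,1,0,0],[-2,-5,1,0],[4,5,-1,1]] U=[[3,-4,-2,-5],[0,-2,-3,1],[0,0,4,1],[0,0,0,1]]

  row1 -= 2·row0 → [0,-2,-3,1]
  row2 -= -2·row0 → [0,10,19,-4]
  row3 -= 4·row0 → [0,-10,-19,5]
  row2 -= -5·row1 → [0,0,4,1]
  row3 -= 5·row1 → [0,0,-4,0]
  row3 -= -1·row2 → [0,0,0,1]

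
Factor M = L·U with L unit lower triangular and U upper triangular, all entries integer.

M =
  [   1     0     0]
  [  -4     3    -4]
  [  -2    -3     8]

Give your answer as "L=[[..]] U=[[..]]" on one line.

  r1 -= -4·r0 → [0,3,-4]
  r2 -= -2·r0 → [0,-3,8]
  r2 -= -1·r1 → [0,0,4]

L=[[1,0,0],[-4,1,0],[-2,-1,1]] U=[[1,0,0],[0,3,-4],[0,0,4]]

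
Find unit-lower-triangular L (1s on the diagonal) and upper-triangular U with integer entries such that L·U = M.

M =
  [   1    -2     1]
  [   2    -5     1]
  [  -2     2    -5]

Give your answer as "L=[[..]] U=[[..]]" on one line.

L=[[1,0,0],[2,1,0],[-2,2,1]] U=[[1,-2,1],[0,-1,-1],[0,0,-1]]

  row1 -= 2·row0 → [0,-1,-1]
  row2 -= -2·row0 → [0,-2,-3]
  row2 -= 2·row1 → [0,0,-1]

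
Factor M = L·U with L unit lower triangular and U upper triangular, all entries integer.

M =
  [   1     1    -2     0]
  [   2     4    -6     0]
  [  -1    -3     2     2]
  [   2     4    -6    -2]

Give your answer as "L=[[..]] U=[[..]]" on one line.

  r1 -= 2·r0 → [0,2,-2,0]
  r2 -= -1·r0 → [0,-2,0,2]
  r3 -= 2·r0 → [0,2,-2,-2]
  r2 -= -1·r1 → [0,0,-2,2]
  r3 -= 1·r1 → [0,0,0,-2]
  r3 -= 0·r2 → [0,0,0,-2]

L=[[1,0,0,0],[2,1,0,0],[-1,-1,1,0],[2,1,0,1]] U=[[1,1,-2,0],[0,2,-2,0],[0,0,-2,2],[0,0,0,-2]]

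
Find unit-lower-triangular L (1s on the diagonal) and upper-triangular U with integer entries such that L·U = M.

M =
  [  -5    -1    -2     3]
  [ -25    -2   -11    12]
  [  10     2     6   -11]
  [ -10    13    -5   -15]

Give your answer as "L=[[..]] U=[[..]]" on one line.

L=[[1,0,0,0],[5,1,0,0],[-2,0,1,0],[2,5,2,1]] U=[[-5,-1,-2,3],[0,3,-1,-3],[0,0,2,-5],[0,0,0,4]]

  R1 -= 5·R0 → [0,3,-1,-3]
  R2 -= -2·R0 → [0,0,2,-5]
  R3 -= 2·R0 → [0,15,-1,-21]
  R2 -= 0·R1 → [0,0,2,-5]
  R3 -= 5·R1 → [0,0,4,-6]
  R3 -= 2·R2 → [0,0,0,4]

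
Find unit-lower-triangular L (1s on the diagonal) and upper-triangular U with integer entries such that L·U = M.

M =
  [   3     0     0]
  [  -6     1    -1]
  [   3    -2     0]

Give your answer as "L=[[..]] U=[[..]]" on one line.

L=[[1,0,0],[-2,1,0],[1,-2,1]] U=[[3,0,0],[0,1,-1],[0,0,-2]]

  R1 -= -2·R0 → [0,1,-1]
  R2 -= 1·R0 → [0,-2,0]
  R2 -= -2·R1 → [0,0,-2]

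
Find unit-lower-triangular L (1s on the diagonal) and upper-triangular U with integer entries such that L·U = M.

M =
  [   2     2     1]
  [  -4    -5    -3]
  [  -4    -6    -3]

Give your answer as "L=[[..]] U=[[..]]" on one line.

  r1 -= -2·r0 → [0,-1,-1]
  r2 -= -2·r0 → [0,-2,-1]
  r2 -= 2·r1 → [0,0,1]

L=[[1,0,0],[-2,1,0],[-2,2,1]] U=[[2,2,1],[0,-1,-1],[0,0,1]]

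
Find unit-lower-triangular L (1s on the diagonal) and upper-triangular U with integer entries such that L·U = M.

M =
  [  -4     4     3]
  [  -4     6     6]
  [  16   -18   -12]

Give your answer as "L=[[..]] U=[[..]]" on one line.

L=[[1,0,0],[1,1,0],[-4,-1,1]] U=[[-4,4,3],[0,2,3],[0,0,3]]

  R1 -= 1·R0 → [0,2,3]
  R2 -= -4·R0 → [0,-2,0]
  R2 -= -1·R1 → [0,0,3]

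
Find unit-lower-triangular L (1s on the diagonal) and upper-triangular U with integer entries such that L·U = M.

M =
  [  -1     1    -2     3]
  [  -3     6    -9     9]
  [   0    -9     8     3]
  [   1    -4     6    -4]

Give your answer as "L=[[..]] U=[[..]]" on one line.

L=[[1,0,0,0],[3,1,0,0],[0,-3,1,0],[-1,-1,-1,1]] U=[[-1,1,-2,3],[0,3,-3,0],[0,0,-1,3],[0,0,0,2]]

  row1 -= 3·row0 → [0,3,-3,0]
  row2 -= 0·row0 → [0,-9,8,3]
  row3 -= -1·row0 → [0,-3,4,-1]
  row2 -= -3·row1 → [0,0,-1,3]
  row3 -= -1·row1 → [0,0,1,-1]
  row3 -= -1·row2 → [0,0,0,2]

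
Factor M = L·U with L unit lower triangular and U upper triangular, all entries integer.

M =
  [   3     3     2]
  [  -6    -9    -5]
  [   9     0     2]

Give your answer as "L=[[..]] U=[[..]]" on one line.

  R1 -= -2·R0 → [0,-3,-1]
  R2 -= 3·R0 → [0,-9,-4]
  R2 -= 3·R1 → [0,0,-1]

L=[[1,0,0],[-2,1,0],[3,3,1]] U=[[3,3,2],[0,-3,-1],[0,0,-1]]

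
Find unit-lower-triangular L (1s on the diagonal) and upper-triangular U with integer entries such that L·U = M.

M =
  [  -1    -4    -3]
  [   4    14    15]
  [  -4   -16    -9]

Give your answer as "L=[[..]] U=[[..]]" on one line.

L=[[1,0,0],[-4,1,0],[4,0,1]] U=[[-1,-4,-3],[0,-2,3],[0,0,3]]

  row1 -= -4·row0 → [0,-2,3]
  row2 -= 4·row0 → [0,0,3]
  row2 -= 0·row1 → [0,0,3]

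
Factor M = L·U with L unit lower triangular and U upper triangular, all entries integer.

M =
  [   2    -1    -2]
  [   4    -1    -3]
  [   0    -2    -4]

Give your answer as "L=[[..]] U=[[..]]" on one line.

  R1 -= 2·R0 → [0,1,1]
  R2 -= 0·R0 → [0,-2,-4]
  R2 -= -2·R1 → [0,0,-2]

L=[[1,0,0],[2,1,0],[0,-2,1]] U=[[2,-1,-2],[0,1,1],[0,0,-2]]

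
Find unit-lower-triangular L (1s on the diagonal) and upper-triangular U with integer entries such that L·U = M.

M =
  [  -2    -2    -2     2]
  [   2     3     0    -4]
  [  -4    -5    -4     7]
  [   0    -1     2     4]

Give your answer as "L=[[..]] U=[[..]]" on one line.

L=[[1,0,0,0],[-1,1,0,0],[2,-1,1,0],[0,-1,0,1]] U=[[-2,-2,-2,2],[0,1,-2,-2],[0,0,-2,1],[0,0,0,2]]

  r1 -= -1·r0 → [0,1,-2,-2]
  r2 -= 2·r0 → [0,-1,0,3]
  r3 -= 0·r0 → [0,-1,2,4]
  r2 -= -1·r1 → [0,0,-2,1]
  r3 -= -1·r1 → [0,0,0,2]
  r3 -= 0·r2 → [0,0,0,2]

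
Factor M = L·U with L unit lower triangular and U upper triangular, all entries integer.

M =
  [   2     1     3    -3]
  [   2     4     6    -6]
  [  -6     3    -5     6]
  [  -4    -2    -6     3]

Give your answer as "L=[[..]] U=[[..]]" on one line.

  row1 -= 1·row0 → [0,3,3,-3]
  row2 -= -3·row0 → [0,6,4,-3]
  row3 -= -2·row0 → [0,0,0,-3]
  row2 -= 2·row1 → [0,0,-2,3]
  row3 -= 0·row1 → [0,0,0,-3]
  row3 -= 0·row2 → [0,0,0,-3]

L=[[1,0,0,0],[1,1,0,0],[-3,2,1,0],[-2,0,0,1]] U=[[2,1,3,-3],[0,3,3,-3],[0,0,-2,3],[0,0,0,-3]]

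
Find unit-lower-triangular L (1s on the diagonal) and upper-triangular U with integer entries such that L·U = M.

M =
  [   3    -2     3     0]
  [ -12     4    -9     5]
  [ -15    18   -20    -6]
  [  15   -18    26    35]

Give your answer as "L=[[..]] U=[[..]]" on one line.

  row1 -= -4·row0 → [0,-4,3,5]
  row2 -= -5·row0 → [0,8,-5,-6]
  row3 -= 5·row0 → [0,-8,11,35]
  row2 -= -2·row1 → [0,0,1,4]
  row3 -= 2·row1 → [0,0,5,25]
  row3 -= 5·row2 → [0,0,0,5]

L=[[1,0,0,0],[-4,1,0,0],[-5,-2,1,0],[5,2,5,1]] U=[[3,-2,3,0],[0,-4,3,5],[0,0,1,4],[0,0,0,5]]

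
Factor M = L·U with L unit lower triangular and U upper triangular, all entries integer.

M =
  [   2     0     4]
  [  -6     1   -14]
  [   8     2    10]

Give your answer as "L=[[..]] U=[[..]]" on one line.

L=[[1,0,0],[-3,1,0],[4,2,1]] U=[[2,0,4],[0,1,-2],[0,0,-2]]

  R1 -= -3·R0 → [0,1,-2]
  R2 -= 4·R0 → [0,2,-6]
  R2 -= 2·R1 → [0,0,-2]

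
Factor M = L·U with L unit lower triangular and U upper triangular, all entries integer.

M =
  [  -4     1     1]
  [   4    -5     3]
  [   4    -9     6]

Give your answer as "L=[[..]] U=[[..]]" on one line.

L=[[1,0,0],[-1,1,0],[-1,2,1]] U=[[-4,1,1],[0,-4,4],[0,0,-1]]

  row1 -= -1·row0 → [0,-4,4]
  row2 -= -1·row0 → [0,-8,7]
  row2 -= 2·row1 → [0,0,-1]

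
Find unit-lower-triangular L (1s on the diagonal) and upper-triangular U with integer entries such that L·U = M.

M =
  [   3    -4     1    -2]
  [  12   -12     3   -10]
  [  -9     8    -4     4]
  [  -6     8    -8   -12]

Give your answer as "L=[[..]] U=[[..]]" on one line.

  r1 -= 4·r0 → [0,4,-1,-2]
  r2 -= -3·r0 → [0,-4,-1,-2]
  r3 -= -2·r0 → [0,0,-6,-16]
  r2 -= -1·r1 → [0,0,-2,-4]
  r3 -= 0·r1 → [0,0,-6,-16]
  r3 -= 3·r2 → [0,0,0,-4]

L=[[1,0,0,0],[4,1,0,0],[-3,-1,1,0],[-2,0,3,1]] U=[[3,-4,1,-2],[0,4,-1,-2],[0,0,-2,-4],[0,0,0,-4]]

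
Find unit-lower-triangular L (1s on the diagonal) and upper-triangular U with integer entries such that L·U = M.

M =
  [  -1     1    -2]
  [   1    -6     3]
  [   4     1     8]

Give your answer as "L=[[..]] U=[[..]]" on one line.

L=[[1,0,0],[-1,1,0],[-4,-1,1]] U=[[-1,1,-2],[0,-5,1],[0,0,1]]

  r1 -= -1·r0 → [0,-5,1]
  r2 -= -4·r0 → [0,5,0]
  r2 -= -1·r1 → [0,0,1]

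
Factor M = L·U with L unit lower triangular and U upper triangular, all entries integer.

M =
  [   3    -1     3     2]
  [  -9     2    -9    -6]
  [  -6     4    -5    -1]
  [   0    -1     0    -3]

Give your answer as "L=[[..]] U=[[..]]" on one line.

L=[[1,0,0,0],[-3,1,0,0],[-2,-2,1,0],[0,1,0,1]] U=[[3,-1,3,2],[0,-1,0,0],[0,0,1,3],[0,0,0,-3]]

  r1 -= -3·r0 → [0,-1,0,0]
  r2 -= -2·r0 → [0,2,1,3]
  r3 -= 0·r0 → [0,-1,0,-3]
  r2 -= -2·r1 → [0,0,1,3]
  r3 -= 1·r1 → [0,0,0,-3]
  r3 -= 0·r2 → [0,0,0,-3]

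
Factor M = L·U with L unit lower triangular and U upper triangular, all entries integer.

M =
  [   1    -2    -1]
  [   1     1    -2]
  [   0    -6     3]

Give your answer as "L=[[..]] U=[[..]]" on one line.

L=[[1,0,0],[1,1,0],[0,-2,1]] U=[[1,-2,-1],[0,3,-1],[0,0,1]]

  row1 -= 1·row0 → [0,3,-1]
  row2 -= 0·row0 → [0,-6,3]
  row2 -= -2·row1 → [0,0,1]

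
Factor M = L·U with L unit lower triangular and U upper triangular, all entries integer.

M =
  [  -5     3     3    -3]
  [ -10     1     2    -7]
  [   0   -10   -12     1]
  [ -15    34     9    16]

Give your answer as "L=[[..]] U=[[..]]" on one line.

  R1 -= 2·R0 → [0,-5,-4,-1]
  R2 -= 0·R0 → [0,-10,-12,1]
  R3 -= 3·R0 → [0,25,0,25]
  R2 -= 2·R1 → [0,0,-4,3]
  R3 -= -5·R1 → [0,0,-20,20]
  R3 -= 5·R2 → [0,0,0,5]

L=[[1,0,0,0],[2,1,0,0],[0,2,1,0],[3,-5,5,1]] U=[[-5,3,3,-3],[0,-5,-4,-1],[0,0,-4,3],[0,0,0,5]]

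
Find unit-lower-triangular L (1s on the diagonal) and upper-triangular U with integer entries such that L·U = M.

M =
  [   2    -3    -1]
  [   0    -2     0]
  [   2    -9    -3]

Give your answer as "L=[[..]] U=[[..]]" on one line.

  row1 -= 0·row0 → [0,-2,0]
  row2 -= 1·row0 → [0,-6,-2]
  row2 -= 3·row1 → [0,0,-2]

L=[[1,0,0],[0,1,0],[1,3,1]] U=[[2,-3,-1],[0,-2,0],[0,0,-2]]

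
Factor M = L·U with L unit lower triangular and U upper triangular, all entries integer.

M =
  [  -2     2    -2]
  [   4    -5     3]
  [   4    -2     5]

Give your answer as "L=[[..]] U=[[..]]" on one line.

  row1 -= -2·row0 → [0,-1,-1]
  row2 -= -2·row0 → [0,2,1]
  row2 -= -2·row1 → [0,0,-1]

L=[[1,0,0],[-2,1,0],[-2,-2,1]] U=[[-2,2,-2],[0,-1,-1],[0,0,-1]]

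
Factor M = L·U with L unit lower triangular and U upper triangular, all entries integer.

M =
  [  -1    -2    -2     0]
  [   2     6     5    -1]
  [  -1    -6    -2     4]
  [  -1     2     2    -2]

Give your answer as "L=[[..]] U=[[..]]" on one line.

  row1 -= -2·row0 → [0,2,1,-1]
  row2 -= 1·row0 → [0,-4,0,4]
  row3 -= 1·row0 → [0,4,4,-2]
  row2 -= -2·row1 → [0,0,2,2]
  row3 -= 2·row1 → [0,0,2,0]
  row3 -= 1·row2 → [0,0,0,-2]

L=[[1,0,0,0],[-2,1,0,0],[1,-2,1,0],[1,2,1,1]] U=[[-1,-2,-2,0],[0,2,1,-1],[0,0,2,2],[0,0,0,-2]]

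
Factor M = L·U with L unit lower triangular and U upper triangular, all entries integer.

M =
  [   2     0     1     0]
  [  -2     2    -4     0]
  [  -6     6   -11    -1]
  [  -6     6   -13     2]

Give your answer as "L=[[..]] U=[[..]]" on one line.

  row1 -= -1·row0 → [0,2,-3,0]
  row2 -= -3·row0 → [0,6,-8,-1]
  row3 -= -3·row0 → [0,6,-10,2]
  row2 -= 3·row1 → [0,0,1,-1]
  row3 -= 3·row1 → [0,0,-1,2]
  row3 -= -1·row2 → [0,0,0,1]

L=[[1,0,0,0],[-1,1,0,0],[-3,3,1,0],[-3,3,-1,1]] U=[[2,0,1,0],[0,2,-3,0],[0,0,1,-1],[0,0,0,1]]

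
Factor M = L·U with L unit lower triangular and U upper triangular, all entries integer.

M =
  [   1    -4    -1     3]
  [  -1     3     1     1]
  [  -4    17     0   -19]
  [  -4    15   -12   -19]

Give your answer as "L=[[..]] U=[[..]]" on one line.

L=[[1,0,0,0],[-1,1,0,0],[-4,-1,1,0],[-4,1,4,1]] U=[[1,-4,-1,3],[0,-1,0,4],[0,0,-4,-3],[0,0,0,1]]

  r1 -= -1·r0 → [0,-1,0,4]
  r2 -= -4·r0 → [0,1,-4,-7]
  r3 -= -4·r0 → [0,-1,-16,-7]
  r2 -= -1·r1 → [0,0,-4,-3]
  r3 -= 1·r1 → [0,0,-16,-11]
  r3 -= 4·r2 → [0,0,0,1]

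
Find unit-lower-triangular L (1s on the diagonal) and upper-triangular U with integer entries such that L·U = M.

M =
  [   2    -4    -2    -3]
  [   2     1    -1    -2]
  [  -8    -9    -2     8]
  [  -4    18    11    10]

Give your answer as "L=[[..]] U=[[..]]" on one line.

L=[[1,0,0,0],[1,1,0,0],[-4,-5,1,0],[-2,2,-1,1]] U=[[2,-4,-2,-3],[0,5,1,1],[0,0,-5,1],[0,0,0,3]]

  r1 -= 1·r0 → [0,5,1,1]
  r2 -= -4·r0 → [0,-25,-10,-4]
  r3 -= -2·r0 → [0,10,7,4]
  r2 -= -5·r1 → [0,0,-5,1]
  r3 -= 2·r1 → [0,0,5,2]
  r3 -= -1·r2 → [0,0,0,3]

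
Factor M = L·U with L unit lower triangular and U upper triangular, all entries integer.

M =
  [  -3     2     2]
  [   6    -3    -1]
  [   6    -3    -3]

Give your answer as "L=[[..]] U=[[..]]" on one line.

  row1 -= -2·row0 → [0,1,3]
  row2 -= -2·row0 → [0,1,1]
  row2 -= 1·row1 → [0,0,-2]

L=[[1,0,0],[-2,1,0],[-2,1,1]] U=[[-3,2,2],[0,1,3],[0,0,-2]]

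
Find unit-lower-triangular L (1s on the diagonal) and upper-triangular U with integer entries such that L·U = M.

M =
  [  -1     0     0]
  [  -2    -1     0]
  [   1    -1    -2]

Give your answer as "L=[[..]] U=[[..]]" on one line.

L=[[1,0,0],[2,1,0],[-1,1,1]] U=[[-1,0,0],[0,-1,0],[0,0,-2]]

  r1 -= 2·r0 → [0,-1,0]
  r2 -= -1·r0 → [0,-1,-2]
  r2 -= 1·r1 → [0,0,-2]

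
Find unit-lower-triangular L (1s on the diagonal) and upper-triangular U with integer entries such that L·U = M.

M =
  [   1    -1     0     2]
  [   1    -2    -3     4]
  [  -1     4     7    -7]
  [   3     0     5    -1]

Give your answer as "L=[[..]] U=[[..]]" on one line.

L=[[1,0,0,0],[1,1,0,0],[-1,-3,1,0],[3,-3,2,1]] U=[[1,-1,0,2],[0,-1,-3,2],[0,0,-2,1],[0,0,0,-3]]

  R1 -= 1·R0 → [0,-1,-3,2]
  R2 -= -1·R0 → [0,3,7,-5]
  R3 -= 3·R0 → [0,3,5,-7]
  R2 -= -3·R1 → [0,0,-2,1]
  R3 -= -3·R1 → [0,0,-4,-1]
  R3 -= 2·R2 → [0,0,0,-3]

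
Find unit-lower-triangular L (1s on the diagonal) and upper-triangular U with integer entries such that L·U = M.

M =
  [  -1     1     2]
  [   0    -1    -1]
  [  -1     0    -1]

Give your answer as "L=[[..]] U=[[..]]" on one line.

  r1 -= 0·r0 → [0,-1,-1]
  r2 -= 1·r0 → [0,-1,-3]
  r2 -= 1·r1 → [0,0,-2]

L=[[1,0,0],[0,1,0],[1,1,1]] U=[[-1,1,2],[0,-1,-1],[0,0,-2]]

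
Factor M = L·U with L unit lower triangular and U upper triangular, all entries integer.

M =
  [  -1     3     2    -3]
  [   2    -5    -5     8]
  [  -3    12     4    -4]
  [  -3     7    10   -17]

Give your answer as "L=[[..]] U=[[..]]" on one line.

  R1 -= -2·R0 → [0,1,-1,2]
  R2 -= 3·R0 → [0,3,-2,5]
  R3 -= 3·R0 → [0,-2,4,-8]
  R2 -= 3·R1 → [0,0,1,-1]
  R3 -= -2·R1 → [0,0,2,-4]
  R3 -= 2·R2 → [0,0,0,-2]

L=[[1,0,0,0],[-2,1,0,0],[3,3,1,0],[3,-2,2,1]] U=[[-1,3,2,-3],[0,1,-1,2],[0,0,1,-1],[0,0,0,-2]]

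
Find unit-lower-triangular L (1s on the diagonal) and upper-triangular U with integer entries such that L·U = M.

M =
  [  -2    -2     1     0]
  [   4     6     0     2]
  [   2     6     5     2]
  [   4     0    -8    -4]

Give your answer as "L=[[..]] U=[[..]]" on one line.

L=[[1,0,0,0],[-2,1,0,0],[-1,2,1,0],[-2,-2,-1,1]] U=[[-2,-2,1,0],[0,2,2,2],[0,0,2,-2],[0,0,0,-2]]

  R1 -= -2·R0 → [0,2,2,2]
  R2 -= -1·R0 → [0,4,6,2]
  R3 -= -2·R0 → [0,-4,-6,-4]
  R2 -= 2·R1 → [0,0,2,-2]
  R3 -= -2·R1 → [0,0,-2,0]
  R3 -= -1·R2 → [0,0,0,-2]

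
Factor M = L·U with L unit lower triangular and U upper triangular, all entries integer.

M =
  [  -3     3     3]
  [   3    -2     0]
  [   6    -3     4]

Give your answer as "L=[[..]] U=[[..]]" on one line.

  r1 -= -1·r0 → [0,1,3]
  r2 -= -2·r0 → [0,3,10]
  r2 -= 3·r1 → [0,0,1]

L=[[1,0,0],[-1,1,0],[-2,3,1]] U=[[-3,3,3],[0,1,3],[0,0,1]]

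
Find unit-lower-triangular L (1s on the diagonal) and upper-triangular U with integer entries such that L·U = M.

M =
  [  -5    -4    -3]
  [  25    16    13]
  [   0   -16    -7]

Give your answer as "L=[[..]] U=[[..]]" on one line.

L=[[1,0,0],[-5,1,0],[0,4,1]] U=[[-5,-4,-3],[0,-4,-2],[0,0,1]]

  row1 -= -5·row0 → [0,-4,-2]
  row2 -= 0·row0 → [0,-16,-7]
  row2 -= 4·row1 → [0,0,1]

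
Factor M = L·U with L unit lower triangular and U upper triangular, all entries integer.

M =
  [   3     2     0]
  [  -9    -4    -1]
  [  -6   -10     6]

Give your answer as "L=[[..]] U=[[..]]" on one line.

  R1 -= -3·R0 → [0,2,-1]
  R2 -= -2·R0 → [0,-6,6]
  R2 -= -3·R1 → [0,0,3]

L=[[1,0,0],[-3,1,0],[-2,-3,1]] U=[[3,2,0],[0,2,-1],[0,0,3]]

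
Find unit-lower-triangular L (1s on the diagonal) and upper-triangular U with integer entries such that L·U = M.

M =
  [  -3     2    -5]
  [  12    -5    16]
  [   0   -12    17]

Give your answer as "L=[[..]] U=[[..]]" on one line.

  R1 -= -4·R0 → [0,3,-4]
  R2 -= 0·R0 → [0,-12,17]
  R2 -= -4·R1 → [0,0,1]

L=[[1,0,0],[-4,1,0],[0,-4,1]] U=[[-3,2,-5],[0,3,-4],[0,0,1]]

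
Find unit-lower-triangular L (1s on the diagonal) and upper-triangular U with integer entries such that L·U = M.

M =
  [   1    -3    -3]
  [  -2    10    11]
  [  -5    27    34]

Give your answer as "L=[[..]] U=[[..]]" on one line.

  R1 -= -2·R0 → [0,4,5]
  R2 -= -5·R0 → [0,12,19]
  R2 -= 3·R1 → [0,0,4]

L=[[1,0,0],[-2,1,0],[-5,3,1]] U=[[1,-3,-3],[0,4,5],[0,0,4]]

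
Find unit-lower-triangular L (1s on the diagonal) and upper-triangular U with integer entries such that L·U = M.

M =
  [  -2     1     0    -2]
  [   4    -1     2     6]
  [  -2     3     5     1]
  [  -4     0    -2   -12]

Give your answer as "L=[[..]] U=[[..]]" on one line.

  row1 -= -2·row0 → [0,1,2,2]
  row2 -= 1·row0 → [0,2,5,3]
  row3 -= 2·row0 → [0,-2,-2,-8]
  row2 -= 2·row1 → [0,0,1,-1]
  row3 -= -2·row1 → [0,0,2,-4]
  row3 -= 2·row2 → [0,0,0,-2]

L=[[1,0,0,0],[-2,1,0,0],[1,2,1,0],[2,-2,2,1]] U=[[-2,1,0,-2],[0,1,2,2],[0,0,1,-1],[0,0,0,-2]]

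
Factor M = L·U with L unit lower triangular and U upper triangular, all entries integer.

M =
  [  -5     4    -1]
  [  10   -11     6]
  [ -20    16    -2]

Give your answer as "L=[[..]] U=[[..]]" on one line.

  row1 -= -2·row0 → [0,-3,4]
  row2 -= 4·row0 → [0,0,2]
  row2 -= 0·row1 → [0,0,2]

L=[[1,0,0],[-2,1,0],[4,0,1]] U=[[-5,4,-1],[0,-3,4],[0,0,2]]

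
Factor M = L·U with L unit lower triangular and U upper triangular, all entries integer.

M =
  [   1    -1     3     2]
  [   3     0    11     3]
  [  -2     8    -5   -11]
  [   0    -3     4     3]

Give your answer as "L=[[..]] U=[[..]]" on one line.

  row1 -= 3·row0 → [0,3,2,-3]
  row2 -= -2·row0 → [0,6,1,-7]
  row3 -= 0·row0 → [0,-3,4,3]
  row2 -= 2·row1 → [0,0,-3,-1]
  row3 -= -1·row1 → [0,0,6,0]
  row3 -= -2·row2 → [0,0,0,-2]

L=[[1,0,0,0],[3,1,0,0],[-2,2,1,0],[0,-1,-2,1]] U=[[1,-1,3,2],[0,3,2,-3],[0,0,-3,-1],[0,0,0,-2]]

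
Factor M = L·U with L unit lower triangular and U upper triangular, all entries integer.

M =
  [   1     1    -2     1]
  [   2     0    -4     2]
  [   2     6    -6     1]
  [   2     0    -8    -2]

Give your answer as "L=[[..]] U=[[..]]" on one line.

L=[[1,0,0,0],[2,1,0,0],[2,-2,1,0],[2,1,2,1]] U=[[1,1,-2,1],[0,-2,0,0],[0,0,-2,-1],[0,0,0,-2]]

  r1 -= 2·r0 → [0,-2,0,0]
  r2 -= 2·r0 → [0,4,-2,-1]
  r3 -= 2·r0 → [0,-2,-4,-4]
  r2 -= -2·r1 → [0,0,-2,-1]
  r3 -= 1·r1 → [0,0,-4,-4]
  r3 -= 2·r2 → [0,0,0,-2]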